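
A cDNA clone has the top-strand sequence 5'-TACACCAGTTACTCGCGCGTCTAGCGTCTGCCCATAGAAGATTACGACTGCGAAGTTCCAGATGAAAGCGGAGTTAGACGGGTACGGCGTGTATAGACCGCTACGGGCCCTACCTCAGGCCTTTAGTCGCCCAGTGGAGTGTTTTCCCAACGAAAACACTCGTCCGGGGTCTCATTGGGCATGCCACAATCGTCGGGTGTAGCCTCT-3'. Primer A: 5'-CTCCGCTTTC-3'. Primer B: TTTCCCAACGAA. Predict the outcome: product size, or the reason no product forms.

Primer A (CTCCGCTTTC) has reverse complement GAAAGCGGAG, which matches the top strand at positions 64–73; primer A anneals to the top strand there with its 3' end pointing upstream toward position 64.
Primer B (TTTCCCAACGAA) matches the top strand directly at positions 143–154; it anneals to the bottom strand with its 3' end pointing downstream toward position 154.
The 3' ends diverge (primer A extends toward position 1, primer B toward position 207), so the primers never converge on a shared product.

No product — the primers' 3' ends point away from each other.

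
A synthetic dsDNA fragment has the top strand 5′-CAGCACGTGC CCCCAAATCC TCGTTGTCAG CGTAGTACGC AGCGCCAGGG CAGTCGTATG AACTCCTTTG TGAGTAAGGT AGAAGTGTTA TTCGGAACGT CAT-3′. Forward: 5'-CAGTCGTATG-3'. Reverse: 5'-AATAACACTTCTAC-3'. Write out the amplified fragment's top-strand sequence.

5'-CAGTCGTATGAACTCCTTTGTGAGTAAGGTAGAAGTGTTATT-3'

Forward primer CAGTCGTATG is found on the top strand at positions 51–60.
Reverse complement of the reverse primer: GTAGAAGTGTTATT. This occurs on the top strand at positions 79–92.
The product is the template from position 51 through 92 (42 bp).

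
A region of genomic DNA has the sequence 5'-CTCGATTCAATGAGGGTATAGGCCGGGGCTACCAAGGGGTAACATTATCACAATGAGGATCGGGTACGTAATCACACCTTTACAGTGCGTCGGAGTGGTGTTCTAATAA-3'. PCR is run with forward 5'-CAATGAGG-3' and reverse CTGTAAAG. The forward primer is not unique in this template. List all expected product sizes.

78 bp, 35 bp

The forward primer CAATGAGG matches the top strand at positions 8–15, 51–58.
The reverse primer's reverse complement is CTTTACAG, matching at positions 78–85.
Each forward site pairs with the reverse site to give a product ending at position 85: sizes 78, 35 bp.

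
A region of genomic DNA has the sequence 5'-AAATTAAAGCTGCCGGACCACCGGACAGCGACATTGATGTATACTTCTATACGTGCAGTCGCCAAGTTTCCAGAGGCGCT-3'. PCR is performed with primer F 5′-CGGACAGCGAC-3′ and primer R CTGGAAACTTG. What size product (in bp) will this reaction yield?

Forward primer CGGACAGCGAC is found on the top strand at positions 22–32.
Taking the reverse complement of CTGGAAACTTG gives CAAGTTTCCAG, found at positions 63–73 on the template; the primer anneals here to the top strand with its 3' end pointing upstream.
Product length = (reverse-primer end) − (forward-primer start) + 1 = 73 − 22 + 1 = 52 bp.

52 bp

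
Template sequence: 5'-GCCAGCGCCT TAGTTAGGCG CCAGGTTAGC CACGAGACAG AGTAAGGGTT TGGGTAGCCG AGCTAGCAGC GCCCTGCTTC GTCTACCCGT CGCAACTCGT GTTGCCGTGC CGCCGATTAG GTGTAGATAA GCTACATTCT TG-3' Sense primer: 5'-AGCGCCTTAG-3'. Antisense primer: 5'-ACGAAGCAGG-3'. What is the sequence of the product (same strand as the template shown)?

The forward primer matches the template at positions 4–13.
Reverse complement of the reverse primer: CCTGCTTCGT. This occurs on the top strand at positions 73–82.
The product is the template from position 4 through 82 (79 bp).

5'-AGCGCCTTAGTTAGGCGCCAGGTTAGCCACGAGACAGAGTAAGGGTTTGGGTAGCCGAGCTAGCAGCGCCCTGCTTCGT-3'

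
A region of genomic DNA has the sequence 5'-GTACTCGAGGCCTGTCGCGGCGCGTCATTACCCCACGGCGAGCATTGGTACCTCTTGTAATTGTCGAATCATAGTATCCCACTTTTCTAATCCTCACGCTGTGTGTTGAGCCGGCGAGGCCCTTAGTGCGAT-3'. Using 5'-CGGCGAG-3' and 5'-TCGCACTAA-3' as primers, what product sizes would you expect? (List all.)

96 bp, 20 bp

The forward primer CGGCGAG matches the top strand at positions 36–42, 112–118.
The reverse primer's reverse complement is TTAGTGCGA, matching at positions 123–131.
Each forward site pairs with the reverse site to give a product ending at position 131: sizes 96, 20 bp.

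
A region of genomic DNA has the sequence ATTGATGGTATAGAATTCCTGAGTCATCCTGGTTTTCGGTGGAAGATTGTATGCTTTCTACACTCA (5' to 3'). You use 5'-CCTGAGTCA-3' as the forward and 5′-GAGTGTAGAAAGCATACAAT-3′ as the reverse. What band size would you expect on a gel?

48 bp

Scanning the template, CCTGAGTCA occurs at positions 18–26; this primer anneals to the bottom strand there with its 3' end pointing downstream.
The reverse primer's reverse complement is ATTGTATGCTTTCTACACTC, which matches the template at positions 46–65.
The product runs from position 18 to position 65, so its length is 65 − 18 + 1 = 48 bp.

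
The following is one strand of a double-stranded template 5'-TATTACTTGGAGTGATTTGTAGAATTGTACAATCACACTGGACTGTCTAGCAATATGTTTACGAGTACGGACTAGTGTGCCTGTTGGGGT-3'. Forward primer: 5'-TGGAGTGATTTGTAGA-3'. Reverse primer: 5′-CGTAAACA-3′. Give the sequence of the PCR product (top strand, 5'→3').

Forward primer TGGAGTGATTTGTAGA is found on the top strand at positions 8–23.
Reverse complement of the reverse primer: TGTTTACG. This occurs on the top strand at positions 56–63.
The product is the template from position 8 through 63 (56 bp).

5'-TGGAGTGATTTGTAGAATTGTACAATCACACTGGACTGTCTAGCAATATGTTTACG-3'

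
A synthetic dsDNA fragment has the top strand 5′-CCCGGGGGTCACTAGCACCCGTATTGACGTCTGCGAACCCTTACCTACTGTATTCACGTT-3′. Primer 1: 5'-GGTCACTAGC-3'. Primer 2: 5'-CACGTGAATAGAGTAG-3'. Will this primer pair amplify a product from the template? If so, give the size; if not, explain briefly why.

Primer 2 (CACGTGAATAGAGTAG) does not match the top strand, and its reverse complement CTACTCTATTCACGTG does not match either.
With no annealing site for primer 2, no amplification occurs.

No product — primer 2 has no binding site in the template.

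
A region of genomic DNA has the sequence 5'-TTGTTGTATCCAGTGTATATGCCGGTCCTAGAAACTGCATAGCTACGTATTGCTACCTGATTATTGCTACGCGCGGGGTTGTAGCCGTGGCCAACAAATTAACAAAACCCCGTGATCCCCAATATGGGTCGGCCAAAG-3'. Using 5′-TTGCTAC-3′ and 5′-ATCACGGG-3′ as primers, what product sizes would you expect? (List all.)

The forward primer TTGCTAC matches the top strand at positions 50–56, 64–70.
The reverse primer's reverse complement is CCCGTGAT, matching at positions 109–116.
Each forward site pairs with the reverse site to give a product ending at position 116: sizes 67, 53 bp.

67 bp, 53 bp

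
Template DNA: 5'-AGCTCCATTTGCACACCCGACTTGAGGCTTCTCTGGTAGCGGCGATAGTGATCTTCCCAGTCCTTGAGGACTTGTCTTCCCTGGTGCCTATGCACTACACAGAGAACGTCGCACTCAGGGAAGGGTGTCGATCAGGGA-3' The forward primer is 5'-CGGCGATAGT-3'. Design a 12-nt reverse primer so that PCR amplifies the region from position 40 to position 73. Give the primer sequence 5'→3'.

The product's 3' end on the top strand is position 73.
The reverse primer anneals to the top strand over positions 62–73, i.e. to CCTTGAGGACTT.
Its sequence written 5'→3' is the reverse complement: AAGTCCTCAAGG.

5'-AAGTCCTCAAGG-3'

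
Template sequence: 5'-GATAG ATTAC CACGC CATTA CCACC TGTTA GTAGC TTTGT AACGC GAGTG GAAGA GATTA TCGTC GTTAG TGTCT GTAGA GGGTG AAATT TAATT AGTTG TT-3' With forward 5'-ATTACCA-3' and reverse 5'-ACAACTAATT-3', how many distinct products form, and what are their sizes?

Two products: 96 bp, 85 bp

The forward primer ATTACCA matches the top strand at positions 6–12, 17–23.
The reverse primer's reverse complement is AATTAGTTGT, matching at positions 92–101.
Each forward site pairs with the reverse site to give a product ending at position 101: sizes 96, 85 bp.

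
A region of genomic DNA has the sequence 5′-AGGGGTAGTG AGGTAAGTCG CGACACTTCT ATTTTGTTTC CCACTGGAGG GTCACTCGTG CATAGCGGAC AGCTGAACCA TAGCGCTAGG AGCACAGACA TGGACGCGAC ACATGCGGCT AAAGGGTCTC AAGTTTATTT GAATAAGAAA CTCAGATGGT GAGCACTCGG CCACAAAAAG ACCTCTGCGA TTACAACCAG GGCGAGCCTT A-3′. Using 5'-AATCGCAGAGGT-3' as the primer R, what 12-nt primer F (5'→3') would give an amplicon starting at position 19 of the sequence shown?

The reverse primer's reverse complement ACCTCTGCGATT matches the template at positions 181–192; the product starts at position 19.
The forward primer is identical to the top strand over positions 19–30: CGCGACACTTCT.

5'-CGCGACACTTCT-3'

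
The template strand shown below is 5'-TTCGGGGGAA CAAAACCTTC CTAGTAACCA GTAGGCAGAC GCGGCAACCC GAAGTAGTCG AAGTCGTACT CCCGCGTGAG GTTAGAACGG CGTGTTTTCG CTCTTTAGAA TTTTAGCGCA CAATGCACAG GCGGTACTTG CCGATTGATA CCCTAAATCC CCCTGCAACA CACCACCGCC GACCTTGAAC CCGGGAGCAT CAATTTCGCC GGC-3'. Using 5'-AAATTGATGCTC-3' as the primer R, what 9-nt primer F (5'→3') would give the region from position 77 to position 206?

The reverse primer's reverse complement GAGCATCAATTT matches the template at positions 195–206; the product starts at position 77.
The forward primer is identical to the top strand over positions 77–85: TGAGGTTAG.

5'-TGAGGTTAG-3'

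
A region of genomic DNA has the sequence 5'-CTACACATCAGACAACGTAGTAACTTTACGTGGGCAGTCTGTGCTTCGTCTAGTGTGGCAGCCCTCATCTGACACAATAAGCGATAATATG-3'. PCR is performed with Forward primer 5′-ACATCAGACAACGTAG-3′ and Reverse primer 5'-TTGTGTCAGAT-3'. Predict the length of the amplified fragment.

73 bp

Forward primer ACATCAGACAACGTAG is found on the top strand at positions 5–20.
Reverse complement of the reverse primer: ATCTGACACAA. This occurs on the top strand at positions 67–77.
Product length = (reverse-primer end) − (forward-primer start) + 1 = 77 − 5 + 1 = 73 bp.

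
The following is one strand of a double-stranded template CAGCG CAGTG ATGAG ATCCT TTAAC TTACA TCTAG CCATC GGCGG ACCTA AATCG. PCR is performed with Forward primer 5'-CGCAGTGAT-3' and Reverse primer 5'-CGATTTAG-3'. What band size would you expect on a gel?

52 bp

Scanning the template, CGCAGTGAT occurs at positions 4–12; this primer anneals to the bottom strand there with its 3' end pointing downstream.
Reverse complement of the reverse primer: CTAAATCG. This occurs on the top strand at positions 48–55.
Product length = (reverse-primer end) − (forward-primer start) + 1 = 55 − 4 + 1 = 52 bp.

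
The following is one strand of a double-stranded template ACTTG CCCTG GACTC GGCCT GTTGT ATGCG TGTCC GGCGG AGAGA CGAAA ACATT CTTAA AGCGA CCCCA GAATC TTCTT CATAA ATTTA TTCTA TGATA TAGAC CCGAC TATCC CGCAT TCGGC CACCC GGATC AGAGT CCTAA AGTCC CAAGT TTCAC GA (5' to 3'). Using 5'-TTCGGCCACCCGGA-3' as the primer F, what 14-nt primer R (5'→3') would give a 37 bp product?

5'-AACTTGGGACTTTA-3'

The forward primer binds at positions 120–133, so a 37 bp product ends at position 120 + 37 − 1 = 156.
The reverse primer anneals to the top strand over positions 143–156, i.e. to TAAAGTCCCAAGTT.
Its sequence written 5'→3' is the reverse complement: AACTTGGGACTTTA.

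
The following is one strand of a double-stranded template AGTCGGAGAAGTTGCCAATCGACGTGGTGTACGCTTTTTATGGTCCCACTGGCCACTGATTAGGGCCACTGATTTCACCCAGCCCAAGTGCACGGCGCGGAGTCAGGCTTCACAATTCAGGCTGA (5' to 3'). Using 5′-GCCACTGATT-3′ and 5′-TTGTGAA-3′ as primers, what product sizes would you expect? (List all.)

64 bp, 51 bp

The forward primer GCCACTGATT matches the top strand at positions 52–61, 65–74.
The reverse primer's reverse complement is TTCACAA, matching at positions 109–115.
Each forward site pairs with the reverse site to give a product ending at position 115: sizes 64, 51 bp.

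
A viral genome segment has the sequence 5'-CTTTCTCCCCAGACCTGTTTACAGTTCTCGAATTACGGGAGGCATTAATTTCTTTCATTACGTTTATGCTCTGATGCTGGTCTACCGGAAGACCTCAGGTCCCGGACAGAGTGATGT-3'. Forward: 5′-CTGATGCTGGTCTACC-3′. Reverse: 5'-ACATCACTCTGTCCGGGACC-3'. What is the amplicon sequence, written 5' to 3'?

5'-CTGATGCTGGTCTACCGGAAGACCTCAGGTCCCGGACAGAGTGATGT-3'

Scanning the template, CTGATGCTGGTCTACC occurs at positions 71–86; this primer anneals to the bottom strand there with its 3' end pointing downstream.
The reverse primer's reverse complement is GGTCCCGGACAGAGTGATGT, which matches the template at positions 98–117.
The product is the template from position 71 through 117 (47 bp).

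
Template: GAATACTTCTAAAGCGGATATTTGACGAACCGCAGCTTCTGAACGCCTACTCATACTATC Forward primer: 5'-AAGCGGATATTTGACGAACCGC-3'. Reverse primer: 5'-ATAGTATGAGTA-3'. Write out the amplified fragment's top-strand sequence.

Forward primer AAGCGGATATTTGACGAACCGC is found on the top strand at positions 12–33.
The reverse primer's reverse complement is TACTCATACTAT, which matches the template at positions 48–59.
The product is the template from position 12 through 59 (48 bp).

5'-AAGCGGATATTTGACGAACCGCAGCTTCTGAACGCCTACTCATACTAT-3'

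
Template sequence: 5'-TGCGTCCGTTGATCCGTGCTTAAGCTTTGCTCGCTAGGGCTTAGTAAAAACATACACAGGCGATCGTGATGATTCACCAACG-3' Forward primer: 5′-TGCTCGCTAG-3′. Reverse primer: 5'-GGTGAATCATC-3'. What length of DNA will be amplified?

51 bp

Forward primer TGCTCGCTAG is found on the top strand at positions 28–37.
Taking the reverse complement of GGTGAATCATC gives GATGATTCACC, found at positions 68–78 on the template; the primer anneals here to the top strand with its 3' end pointing upstream.
Product length = (reverse-primer end) − (forward-primer start) + 1 = 78 − 28 + 1 = 51 bp.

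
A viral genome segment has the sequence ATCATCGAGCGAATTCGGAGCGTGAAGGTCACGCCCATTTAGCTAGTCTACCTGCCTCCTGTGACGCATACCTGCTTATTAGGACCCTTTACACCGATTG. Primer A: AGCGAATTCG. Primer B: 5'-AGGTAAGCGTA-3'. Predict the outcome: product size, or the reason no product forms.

Primer B (AGGTAAGCGTA) does not match the top strand, and its reverse complement TACGCTTACCT does not match either.
With no annealing site for primer B, no amplification occurs.

No product — primer B has no binding site in the template.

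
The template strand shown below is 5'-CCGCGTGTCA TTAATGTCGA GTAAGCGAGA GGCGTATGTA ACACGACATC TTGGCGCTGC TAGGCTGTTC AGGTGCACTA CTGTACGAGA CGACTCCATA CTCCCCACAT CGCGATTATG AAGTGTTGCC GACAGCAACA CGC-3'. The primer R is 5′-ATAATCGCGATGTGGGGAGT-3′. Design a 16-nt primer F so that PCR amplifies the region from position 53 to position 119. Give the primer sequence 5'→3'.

The reverse primer's reverse complement ACTCCCCACATCGCGATTAT matches the template at positions 100–119; the product starts at position 53.
The forward primer is identical to the top strand over positions 53–68: GGCGCTGCTAGGCTGT.

5'-GGCGCTGCTAGGCTGT-3'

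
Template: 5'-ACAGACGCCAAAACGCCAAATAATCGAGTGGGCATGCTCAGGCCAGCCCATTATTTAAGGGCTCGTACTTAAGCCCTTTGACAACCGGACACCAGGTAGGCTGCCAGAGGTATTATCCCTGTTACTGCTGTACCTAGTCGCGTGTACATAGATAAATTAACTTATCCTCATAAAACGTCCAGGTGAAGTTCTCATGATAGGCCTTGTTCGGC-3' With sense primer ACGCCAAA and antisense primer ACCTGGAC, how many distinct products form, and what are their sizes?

The forward primer ACGCCAAA matches the top strand at positions 5–12, 13–20.
The reverse primer's reverse complement is GTCCAGGT, matching at positions 177–184.
Each forward site pairs with the reverse site to give a product ending at position 184: sizes 180, 172 bp.

Two products: 180 bp, 172 bp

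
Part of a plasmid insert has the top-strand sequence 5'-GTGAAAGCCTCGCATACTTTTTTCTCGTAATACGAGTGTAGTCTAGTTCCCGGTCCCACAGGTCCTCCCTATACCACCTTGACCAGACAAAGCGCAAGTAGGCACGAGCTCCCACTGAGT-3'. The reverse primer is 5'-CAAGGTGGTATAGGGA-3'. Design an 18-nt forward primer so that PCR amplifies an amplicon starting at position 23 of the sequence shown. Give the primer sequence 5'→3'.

The reverse primer's reverse complement TCCCTATACCACCTTG matches the template at positions 66–81; the product starts at position 23.
The forward primer is identical to the top strand over positions 23–40: TCTCGTAATACGAGTGTA.

5'-TCTCGTAATACGAGTGTA-3'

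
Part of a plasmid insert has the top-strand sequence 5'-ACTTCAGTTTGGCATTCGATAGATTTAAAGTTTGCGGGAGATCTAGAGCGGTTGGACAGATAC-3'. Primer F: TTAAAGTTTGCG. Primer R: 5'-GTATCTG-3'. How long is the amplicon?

Forward primer TTAAAGTTTGCG is found on the top strand at positions 25–36.
Taking the reverse complement of GTATCTG gives CAGATAC, found at positions 57–63 on the template; the primer anneals here to the top strand with its 3' end pointing upstream.
The product runs from position 25 to position 63, so its length is 63 − 25 + 1 = 39 bp.

39 bp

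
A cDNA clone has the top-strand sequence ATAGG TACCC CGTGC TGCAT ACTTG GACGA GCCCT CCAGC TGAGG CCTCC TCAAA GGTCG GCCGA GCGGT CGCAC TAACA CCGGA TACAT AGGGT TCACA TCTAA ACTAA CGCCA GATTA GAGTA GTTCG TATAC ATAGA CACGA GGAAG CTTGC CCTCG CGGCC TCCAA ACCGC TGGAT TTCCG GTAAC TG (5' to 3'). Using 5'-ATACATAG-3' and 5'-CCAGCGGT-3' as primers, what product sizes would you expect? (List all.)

The forward primer ATACATAG matches the top strand at positions 85–92, 132–139.
The reverse primer's reverse complement is ACCGCTGG, matching at positions 171–178.
Each forward site pairs with the reverse site to give a product ending at position 178: sizes 94, 47 bp.

94 bp, 47 bp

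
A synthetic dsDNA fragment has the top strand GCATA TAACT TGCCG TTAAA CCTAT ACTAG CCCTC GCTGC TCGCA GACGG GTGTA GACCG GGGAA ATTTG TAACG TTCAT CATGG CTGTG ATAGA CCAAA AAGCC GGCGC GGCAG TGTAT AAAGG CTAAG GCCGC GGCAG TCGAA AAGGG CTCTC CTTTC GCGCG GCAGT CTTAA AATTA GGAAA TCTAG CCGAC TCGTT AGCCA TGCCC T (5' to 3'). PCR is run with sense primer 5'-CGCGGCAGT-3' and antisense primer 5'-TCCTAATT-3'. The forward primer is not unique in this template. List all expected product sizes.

The forward primer CGCGGCAGT matches the top strand at positions 108–116, 133–141, 162–170.
The reverse primer's reverse complement is AATTAGGA, matching at positions 176–183.
Each forward site pairs with the reverse site to give a product ending at position 183: sizes 76, 51, 22 bp.

76 bp, 51 bp, 22 bp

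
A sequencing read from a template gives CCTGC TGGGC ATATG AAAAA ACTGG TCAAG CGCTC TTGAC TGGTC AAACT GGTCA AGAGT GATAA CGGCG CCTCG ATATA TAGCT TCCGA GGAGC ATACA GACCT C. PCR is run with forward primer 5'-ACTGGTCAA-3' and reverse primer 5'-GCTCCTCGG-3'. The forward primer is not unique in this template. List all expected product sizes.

75 bp, 57 bp, 48 bp

The forward primer ACTGGTCAA matches the top strand at positions 21–29, 39–47, 48–56.
The reverse primer's reverse complement is CCGAGGAGC, matching at positions 87–95.
Each forward site pairs with the reverse site to give a product ending at position 95: sizes 75, 57, 48 bp.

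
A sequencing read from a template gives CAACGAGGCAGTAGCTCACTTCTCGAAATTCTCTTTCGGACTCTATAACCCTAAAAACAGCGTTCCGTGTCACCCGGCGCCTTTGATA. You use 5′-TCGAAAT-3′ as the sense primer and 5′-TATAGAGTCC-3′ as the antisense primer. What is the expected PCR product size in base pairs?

25 bp

The forward primer matches the template at positions 23–29.
Taking the reverse complement of TATAGAGTCC gives GGACTCTATA, found at positions 38–47 on the template; the primer anneals here to the top strand with its 3' end pointing upstream.
The product runs from position 23 to position 47, so its length is 47 − 23 + 1 = 25 bp.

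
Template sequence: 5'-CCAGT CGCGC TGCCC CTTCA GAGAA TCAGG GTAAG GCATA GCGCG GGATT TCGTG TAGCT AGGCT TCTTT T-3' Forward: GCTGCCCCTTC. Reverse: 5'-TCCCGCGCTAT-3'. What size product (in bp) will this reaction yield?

Scanning the template, GCTGCCCCTTC occurs at positions 9–19; this primer anneals to the bottom strand there with its 3' end pointing downstream.
Taking the reverse complement of TCCCGCGCTAT gives ATAGCGCGGGA, found at positions 38–48 on the template; the primer anneals here to the top strand with its 3' end pointing upstream.
Amplicon spans positions 9–48: 40 bp.

40 bp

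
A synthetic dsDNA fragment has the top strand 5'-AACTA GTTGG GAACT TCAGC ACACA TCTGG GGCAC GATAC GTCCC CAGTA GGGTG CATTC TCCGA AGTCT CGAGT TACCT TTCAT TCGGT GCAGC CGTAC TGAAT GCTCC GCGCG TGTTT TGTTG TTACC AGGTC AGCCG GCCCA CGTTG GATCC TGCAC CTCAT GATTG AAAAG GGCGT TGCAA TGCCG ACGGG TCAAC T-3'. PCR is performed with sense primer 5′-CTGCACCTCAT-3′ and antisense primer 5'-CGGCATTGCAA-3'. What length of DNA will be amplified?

36 bp

Forward primer CTGCACCTCAT is found on the top strand at positions 155–165.
The reverse primer's reverse complement is TTGCAATGCCG, which matches the template at positions 180–190.
The product runs from position 155 to position 190, so its length is 190 − 155 + 1 = 36 bp.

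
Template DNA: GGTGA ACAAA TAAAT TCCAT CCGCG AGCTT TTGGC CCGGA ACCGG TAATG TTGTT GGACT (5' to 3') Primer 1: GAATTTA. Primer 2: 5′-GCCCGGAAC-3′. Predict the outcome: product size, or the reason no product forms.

Primer 1 (GAATTTA) has reverse complement TAAATTC, which matches the top strand at positions 11–17; primer 1 anneals to the top strand there with its 3' end pointing upstream toward position 11.
Primer 2 (GCCCGGAAC) matches the top strand directly at positions 34–42; it anneals to the bottom strand with its 3' end pointing downstream toward position 42.
The 3' ends diverge (primer 1 extends toward position 1, primer 2 toward position 60), so the primers never converge on a shared product.

No product — the primers' 3' ends point away from each other.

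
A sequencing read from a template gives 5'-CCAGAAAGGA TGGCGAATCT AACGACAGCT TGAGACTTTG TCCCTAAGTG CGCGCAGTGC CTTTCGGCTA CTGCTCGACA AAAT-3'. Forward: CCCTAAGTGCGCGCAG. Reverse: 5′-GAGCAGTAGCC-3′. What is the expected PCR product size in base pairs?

The forward primer matches the template at positions 42–57.
Reverse complement of the reverse primer: GGCTACTGCTC. This occurs on the top strand at positions 66–76.
Amplicon spans positions 42–76: 35 bp.

35 bp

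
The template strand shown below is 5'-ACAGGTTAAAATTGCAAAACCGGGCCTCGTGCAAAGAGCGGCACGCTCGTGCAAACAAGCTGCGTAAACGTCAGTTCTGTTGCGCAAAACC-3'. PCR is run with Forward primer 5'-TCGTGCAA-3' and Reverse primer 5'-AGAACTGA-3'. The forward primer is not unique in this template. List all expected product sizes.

52 bp, 32 bp

The forward primer TCGTGCAA matches the top strand at positions 27–34, 47–54.
The reverse primer's reverse complement is TCAGTTCT, matching at positions 71–78.
Each forward site pairs with the reverse site to give a product ending at position 78: sizes 52, 32 bp.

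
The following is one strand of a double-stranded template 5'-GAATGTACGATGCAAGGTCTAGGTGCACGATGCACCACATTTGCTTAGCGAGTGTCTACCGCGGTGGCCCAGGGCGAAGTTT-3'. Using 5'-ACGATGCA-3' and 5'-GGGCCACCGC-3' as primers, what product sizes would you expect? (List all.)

64 bp, 44 bp

The forward primer ACGATGCA matches the top strand at positions 7–14, 27–34.
The reverse primer's reverse complement is GCGGTGGCCC, matching at positions 61–70.
Each forward site pairs with the reverse site to give a product ending at position 70: sizes 64, 44 bp.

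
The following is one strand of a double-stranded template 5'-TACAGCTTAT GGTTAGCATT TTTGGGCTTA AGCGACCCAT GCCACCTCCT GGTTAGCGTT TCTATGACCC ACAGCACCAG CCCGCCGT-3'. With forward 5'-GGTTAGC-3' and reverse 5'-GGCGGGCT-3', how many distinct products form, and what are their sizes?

Two products: 76 bp, 36 bp

The forward primer GGTTAGC matches the top strand at positions 11–17, 51–57.
The reverse primer's reverse complement is AGCCCGCC, matching at positions 79–86.
Each forward site pairs with the reverse site to give a product ending at position 86: sizes 76, 36 bp.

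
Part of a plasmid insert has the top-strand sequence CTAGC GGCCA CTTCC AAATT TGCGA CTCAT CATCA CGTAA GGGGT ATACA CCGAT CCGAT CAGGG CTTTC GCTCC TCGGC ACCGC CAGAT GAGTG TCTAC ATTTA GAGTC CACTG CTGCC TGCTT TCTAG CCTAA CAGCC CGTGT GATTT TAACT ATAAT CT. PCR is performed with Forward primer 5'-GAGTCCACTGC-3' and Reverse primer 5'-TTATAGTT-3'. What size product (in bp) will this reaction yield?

Forward primer GAGTCCACTGC is found on the top strand at positions 106–116.
Reverse complement of the reverse primer: AACTATAA. This occurs on the top strand at positions 152–159.
Amplicon spans positions 106–159: 54 bp.

54 bp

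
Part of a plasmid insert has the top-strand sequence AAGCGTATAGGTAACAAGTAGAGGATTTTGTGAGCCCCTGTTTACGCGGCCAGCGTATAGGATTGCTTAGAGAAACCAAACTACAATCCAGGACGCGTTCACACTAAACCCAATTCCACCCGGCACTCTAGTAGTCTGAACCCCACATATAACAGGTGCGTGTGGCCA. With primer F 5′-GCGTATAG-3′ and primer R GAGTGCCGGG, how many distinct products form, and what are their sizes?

Two products: 126 bp, 76 bp

The forward primer GCGTATAG matches the top strand at positions 3–10, 53–60.
The reverse primer's reverse complement is CCCGGCACTC, matching at positions 119–128.
Each forward site pairs with the reverse site to give a product ending at position 128: sizes 126, 76 bp.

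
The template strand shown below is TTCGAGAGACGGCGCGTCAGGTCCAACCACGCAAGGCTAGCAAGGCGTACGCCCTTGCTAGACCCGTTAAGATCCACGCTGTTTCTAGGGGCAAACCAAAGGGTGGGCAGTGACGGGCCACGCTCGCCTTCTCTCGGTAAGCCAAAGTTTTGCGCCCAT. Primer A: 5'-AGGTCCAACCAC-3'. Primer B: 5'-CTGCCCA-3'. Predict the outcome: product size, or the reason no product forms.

Primer A (AGGTCCAACCAC) matches the top strand at positions 19–30; it acts as a forward primer.
Primer B's reverse complement is TGGGCAG, matching the top strand at positions 104–110; it acts as a reverse primer.
The 3' ends face each other across positions 19–110, giving a 92 bp product.

Yes — a 92 bp product.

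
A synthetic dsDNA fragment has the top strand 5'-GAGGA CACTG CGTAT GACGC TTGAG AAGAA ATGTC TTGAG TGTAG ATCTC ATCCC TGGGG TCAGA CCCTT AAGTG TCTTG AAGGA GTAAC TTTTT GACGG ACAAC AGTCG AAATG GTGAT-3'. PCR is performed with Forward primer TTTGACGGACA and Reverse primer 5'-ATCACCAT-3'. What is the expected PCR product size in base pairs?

Forward primer TTTGACGGACA is found on the top strand at positions 93–103.
Reverse complement of the reverse primer: ATGGTGAT. This occurs on the top strand at positions 113–120.
Product length = (reverse-primer end) − (forward-primer start) + 1 = 120 − 93 + 1 = 28 bp.

28 bp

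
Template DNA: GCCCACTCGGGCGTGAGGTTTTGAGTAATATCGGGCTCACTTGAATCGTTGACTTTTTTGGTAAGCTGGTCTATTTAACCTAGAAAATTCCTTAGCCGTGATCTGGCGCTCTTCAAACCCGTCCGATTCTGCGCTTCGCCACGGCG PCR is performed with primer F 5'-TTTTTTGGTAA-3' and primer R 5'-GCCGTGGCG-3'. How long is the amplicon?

Scanning the template, TTTTTTGGTAA occurs at positions 54–64; this primer anneals to the bottom strand there with its 3' end pointing downstream.
The reverse primer's reverse complement is CGCCACGGC, which matches the template at positions 137–145.
The product runs from position 54 to position 145, so its length is 145 − 54 + 1 = 92 bp.

92 bp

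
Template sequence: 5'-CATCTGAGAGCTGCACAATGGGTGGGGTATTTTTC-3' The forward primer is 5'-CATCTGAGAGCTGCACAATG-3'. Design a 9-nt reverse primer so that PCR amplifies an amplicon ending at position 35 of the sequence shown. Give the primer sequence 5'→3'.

5'-GAAAAATAC-3'

The forward primer binds at positions 1–20; the product's 3' end on the top strand is position 35.
The reverse primer anneals to the top strand over positions 27–35, i.e. to GTATTTTTC.
Its sequence written 5'→3' is the reverse complement: GAAAAATAC.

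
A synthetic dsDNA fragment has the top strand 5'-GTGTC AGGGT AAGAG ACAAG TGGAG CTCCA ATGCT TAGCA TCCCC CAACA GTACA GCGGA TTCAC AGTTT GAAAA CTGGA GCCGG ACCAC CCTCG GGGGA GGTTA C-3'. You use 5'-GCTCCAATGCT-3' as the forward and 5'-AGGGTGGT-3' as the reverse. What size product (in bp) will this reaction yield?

69 bp

Forward primer GCTCCAATGCT is found on the top strand at positions 25–35.
Reverse complement of the reverse primer: ACCACCCT. This occurs on the top strand at positions 86–93.
Amplicon spans positions 25–93: 69 bp.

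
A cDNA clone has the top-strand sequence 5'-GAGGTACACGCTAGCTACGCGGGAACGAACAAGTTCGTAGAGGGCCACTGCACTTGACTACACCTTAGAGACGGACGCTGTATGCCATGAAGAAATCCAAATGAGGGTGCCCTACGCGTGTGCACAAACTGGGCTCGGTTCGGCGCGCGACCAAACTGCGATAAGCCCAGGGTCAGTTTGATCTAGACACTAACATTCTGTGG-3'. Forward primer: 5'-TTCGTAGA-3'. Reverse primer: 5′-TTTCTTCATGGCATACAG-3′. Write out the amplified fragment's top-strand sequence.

Forward primer TTCGTAGA is found on the top strand at positions 34–41.
The reverse primer's reverse complement is CTGTATGCCATGAAGAAA, which matches the template at positions 78–95.
The product is the template from position 34 through 95 (62 bp).

5'-TTCGTAGAGGGCCACTGCACTTGACTACACCTTAGAGACGGACGCTGTATGCCATGAAGAAA-3'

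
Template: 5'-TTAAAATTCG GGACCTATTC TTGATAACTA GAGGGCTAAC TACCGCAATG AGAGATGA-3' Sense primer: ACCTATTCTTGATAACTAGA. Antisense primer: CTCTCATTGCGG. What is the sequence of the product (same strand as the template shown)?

Forward primer ACCTATTCTTGATAACTAGA is found on the top strand at positions 13–32.
Taking the reverse complement of CTCTCATTGCGG gives CCGCAATGAGAG, found at positions 43–54 on the template; the primer anneals here to the top strand with its 3' end pointing upstream.
The product is the template from position 13 through 54 (42 bp).

5'-ACCTATTCTTGATAACTAGAGGGCTAACTACCGCAATGAGAG-3'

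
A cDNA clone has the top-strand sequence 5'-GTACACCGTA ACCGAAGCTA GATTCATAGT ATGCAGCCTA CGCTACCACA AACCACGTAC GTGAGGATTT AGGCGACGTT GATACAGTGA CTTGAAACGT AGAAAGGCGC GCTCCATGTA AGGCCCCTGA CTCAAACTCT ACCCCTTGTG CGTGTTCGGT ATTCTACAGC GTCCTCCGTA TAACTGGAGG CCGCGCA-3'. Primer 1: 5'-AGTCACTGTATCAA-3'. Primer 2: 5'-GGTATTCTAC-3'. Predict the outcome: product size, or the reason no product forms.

No product — the primers' 3' ends point away from each other.

Primer 1 (AGTCACTGTATCAA) has reverse complement TTGATACAGTGACT, which matches the top strand at positions 79–92; primer 1 anneals to the top strand there with its 3' end pointing upstream toward position 79.
Primer 2 (GGTATTCTAC) matches the top strand directly at positions 158–167; it anneals to the bottom strand with its 3' end pointing downstream toward position 167.
The 3' ends diverge (primer 1 extends toward position 1, primer 2 toward position 197), so the primers never converge on a shared product.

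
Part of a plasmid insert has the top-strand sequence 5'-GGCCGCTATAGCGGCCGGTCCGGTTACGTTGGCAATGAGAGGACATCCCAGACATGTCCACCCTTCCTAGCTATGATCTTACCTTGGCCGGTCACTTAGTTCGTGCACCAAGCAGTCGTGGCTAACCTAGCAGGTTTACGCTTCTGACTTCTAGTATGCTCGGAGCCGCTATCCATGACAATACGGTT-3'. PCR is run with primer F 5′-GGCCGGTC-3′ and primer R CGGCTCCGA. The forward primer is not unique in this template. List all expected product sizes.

156 bp, 83 bp

The forward primer GGCCGGTC matches the top strand at positions 13–20, 86–93.
The reverse primer's reverse complement is TCGGAGCCG, matching at positions 160–168.
Each forward site pairs with the reverse site to give a product ending at position 168: sizes 156, 83 bp.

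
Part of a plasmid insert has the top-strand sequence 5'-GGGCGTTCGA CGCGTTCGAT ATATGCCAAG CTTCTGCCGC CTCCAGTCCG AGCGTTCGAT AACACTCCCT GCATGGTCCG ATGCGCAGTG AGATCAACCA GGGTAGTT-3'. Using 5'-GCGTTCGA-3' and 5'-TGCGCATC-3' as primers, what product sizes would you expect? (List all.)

85 bp, 76 bp, 36 bp

The forward primer GCGTTCGA matches the top strand at positions 3–10, 12–19, 52–59.
The reverse primer's reverse complement is GATGCGCA, matching at positions 80–87.
Each forward site pairs with the reverse site to give a product ending at position 87: sizes 85, 76, 36 bp.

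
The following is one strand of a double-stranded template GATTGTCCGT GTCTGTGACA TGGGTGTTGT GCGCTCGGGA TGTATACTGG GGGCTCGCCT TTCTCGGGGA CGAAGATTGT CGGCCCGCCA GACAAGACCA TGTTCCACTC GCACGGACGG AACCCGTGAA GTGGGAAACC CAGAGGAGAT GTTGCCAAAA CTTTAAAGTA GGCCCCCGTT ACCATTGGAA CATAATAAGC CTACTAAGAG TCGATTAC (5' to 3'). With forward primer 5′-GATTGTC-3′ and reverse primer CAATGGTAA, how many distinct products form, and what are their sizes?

Two products: 187 bp, 113 bp

The forward primer GATTGTC matches the top strand at positions 1–7, 75–81.
The reverse primer's reverse complement is TTACCATTG, matching at positions 179–187.
Each forward site pairs with the reverse site to give a product ending at position 187: sizes 187, 113 bp.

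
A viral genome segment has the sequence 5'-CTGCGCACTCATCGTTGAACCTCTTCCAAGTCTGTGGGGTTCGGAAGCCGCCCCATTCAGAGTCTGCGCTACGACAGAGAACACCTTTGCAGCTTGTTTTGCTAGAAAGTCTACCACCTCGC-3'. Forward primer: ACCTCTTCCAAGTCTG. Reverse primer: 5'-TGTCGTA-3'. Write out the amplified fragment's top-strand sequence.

Scanning the template, ACCTCTTCCAAGTCTG occurs at positions 19–34; this primer anneals to the bottom strand there with its 3' end pointing downstream.
Reverse complement of the reverse primer: TACGACA. This occurs on the top strand at positions 70–76.
The product is the template from position 19 through 76 (58 bp).

5'-ACCTCTTCCAAGTCTGTGGGGTTCGGAAGCCGCCCCATTCAGAGTCTGCGCTACGACA-3'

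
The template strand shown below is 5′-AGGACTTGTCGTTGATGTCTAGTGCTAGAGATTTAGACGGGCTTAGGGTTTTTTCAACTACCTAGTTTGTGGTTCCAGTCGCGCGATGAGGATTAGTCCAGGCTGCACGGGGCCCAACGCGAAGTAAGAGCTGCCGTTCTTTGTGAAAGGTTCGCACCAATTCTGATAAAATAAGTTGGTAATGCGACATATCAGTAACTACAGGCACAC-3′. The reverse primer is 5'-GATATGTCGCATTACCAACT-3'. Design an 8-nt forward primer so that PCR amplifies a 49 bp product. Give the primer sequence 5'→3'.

5'-GAAAGGTT-3'

The reverse primer's reverse complement AGTTGGTAATGCGACATATC matches the template at positions 174–193, so the product ends at position 193.
A 49 bp product then starts at position 193 − 49 + 1 = 145.
The forward primer is identical to the top strand there: GAAAGGTT.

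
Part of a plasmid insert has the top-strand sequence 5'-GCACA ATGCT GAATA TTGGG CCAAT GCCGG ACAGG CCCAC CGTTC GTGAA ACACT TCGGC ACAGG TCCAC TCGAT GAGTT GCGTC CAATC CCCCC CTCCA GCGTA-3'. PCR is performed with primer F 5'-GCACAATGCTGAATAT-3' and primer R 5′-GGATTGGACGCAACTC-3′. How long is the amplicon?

The forward primer matches the template at positions 1–16.
The reverse primer's reverse complement is GAGTTGCGTCCAATCC, which matches the template at positions 76–91.
The product runs from position 1 to position 91, so its length is 91 − 1 + 1 = 91 bp.

91 bp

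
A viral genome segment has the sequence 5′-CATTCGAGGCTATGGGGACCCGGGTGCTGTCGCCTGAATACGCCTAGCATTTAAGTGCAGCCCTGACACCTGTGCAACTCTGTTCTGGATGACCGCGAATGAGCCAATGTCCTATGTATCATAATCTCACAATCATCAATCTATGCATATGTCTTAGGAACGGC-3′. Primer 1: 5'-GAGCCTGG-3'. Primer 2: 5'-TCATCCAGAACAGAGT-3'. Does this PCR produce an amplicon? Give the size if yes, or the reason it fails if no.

Primer 1 (GAGCCTGG) does not match the top strand, and its reverse complement CCAGGCTC does not match either.
With no annealing site for primer 1, no amplification occurs.

No product — primer 1 has no binding site in the template.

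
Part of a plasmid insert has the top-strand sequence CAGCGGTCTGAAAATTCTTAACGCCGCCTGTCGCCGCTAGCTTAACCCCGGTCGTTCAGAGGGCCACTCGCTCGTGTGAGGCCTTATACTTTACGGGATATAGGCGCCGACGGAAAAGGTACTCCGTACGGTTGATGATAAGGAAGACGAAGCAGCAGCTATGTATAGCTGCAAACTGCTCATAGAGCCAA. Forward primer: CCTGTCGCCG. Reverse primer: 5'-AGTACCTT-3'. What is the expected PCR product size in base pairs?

97 bp

Forward primer CCTGTCGCCG is found on the top strand at positions 27–36.
Reverse complement of the reverse primer: AAGGTACT. This occurs on the top strand at positions 116–123.
Product length = (reverse-primer end) − (forward-primer start) + 1 = 123 − 27 + 1 = 97 bp.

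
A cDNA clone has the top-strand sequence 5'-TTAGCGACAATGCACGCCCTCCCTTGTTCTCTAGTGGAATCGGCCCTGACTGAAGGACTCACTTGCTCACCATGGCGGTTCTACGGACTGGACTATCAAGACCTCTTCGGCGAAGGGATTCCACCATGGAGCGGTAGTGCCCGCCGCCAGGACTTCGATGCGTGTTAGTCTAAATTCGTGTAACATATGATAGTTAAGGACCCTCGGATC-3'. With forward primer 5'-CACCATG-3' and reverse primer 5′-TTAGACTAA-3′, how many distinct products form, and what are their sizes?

The forward primer CACCATG matches the top strand at positions 68–74, 122–128.
The reverse primer's reverse complement is TTAGTCTAA, matching at positions 165–173.
Each forward site pairs with the reverse site to give a product ending at position 173: sizes 106, 52 bp.

Two products: 106 bp, 52 bp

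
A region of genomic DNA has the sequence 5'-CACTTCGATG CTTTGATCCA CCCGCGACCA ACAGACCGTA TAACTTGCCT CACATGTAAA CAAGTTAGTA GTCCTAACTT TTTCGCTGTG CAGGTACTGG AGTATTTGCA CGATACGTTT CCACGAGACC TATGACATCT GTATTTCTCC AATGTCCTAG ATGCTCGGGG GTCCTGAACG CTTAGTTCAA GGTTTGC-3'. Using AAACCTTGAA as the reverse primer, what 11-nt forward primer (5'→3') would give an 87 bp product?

5'-CACGATACGTT-3'

The reverse primer's reverse complement TTCAAGGTTT matches the template at positions 186–195, so the product ends at position 195.
An 87 bp product then starts at position 195 − 87 + 1 = 109.
The forward primer is identical to the top strand there: CACGATACGTT.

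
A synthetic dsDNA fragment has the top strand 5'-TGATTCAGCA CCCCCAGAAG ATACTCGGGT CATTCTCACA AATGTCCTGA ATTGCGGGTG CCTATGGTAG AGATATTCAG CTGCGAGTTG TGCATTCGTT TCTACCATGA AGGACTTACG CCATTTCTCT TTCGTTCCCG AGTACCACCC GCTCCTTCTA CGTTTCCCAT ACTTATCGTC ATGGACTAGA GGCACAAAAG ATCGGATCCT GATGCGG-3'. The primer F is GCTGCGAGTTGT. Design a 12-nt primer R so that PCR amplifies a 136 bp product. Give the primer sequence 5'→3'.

The forward primer binds at positions 80–91, so a 136 bp product ends at position 80 + 136 − 1 = 215.
The reverse primer anneals to the top strand over positions 204–215, i.e. to GGATCCTGATGC.
Its sequence written 5'→3' is the reverse complement: GCATCAGGATCC.

5'-GCATCAGGATCC-3'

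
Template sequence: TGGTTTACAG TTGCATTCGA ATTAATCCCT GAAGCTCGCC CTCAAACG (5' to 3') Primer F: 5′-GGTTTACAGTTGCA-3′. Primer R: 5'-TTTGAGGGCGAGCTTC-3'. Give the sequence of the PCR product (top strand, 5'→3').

5'-GGTTTACAGTTGCATTCGAATTAATCCCTGAAGCTCGCCCTCAAA-3'

Scanning the template, GGTTTACAGTTGCA occurs at positions 2–15; this primer anneals to the bottom strand there with its 3' end pointing downstream.
Taking the reverse complement of TTTGAGGGCGAGCTTC gives GAAGCTCGCCCTCAAA, found at positions 31–46 on the template; the primer anneals here to the top strand with its 3' end pointing upstream.
The product is the template from position 2 through 46 (45 bp).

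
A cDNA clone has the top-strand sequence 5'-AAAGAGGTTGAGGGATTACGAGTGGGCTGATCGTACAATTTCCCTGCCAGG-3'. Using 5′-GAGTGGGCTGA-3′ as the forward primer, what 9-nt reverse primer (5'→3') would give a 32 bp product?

5'-CCTGGCAGG-3'

The forward primer binds at positions 20–30, so a 32 bp product ends at position 20 + 32 − 1 = 51.
The reverse primer anneals to the top strand over positions 43–51, i.e. to CCTGCCAGG.
Its sequence written 5'→3' is the reverse complement: CCTGGCAGG.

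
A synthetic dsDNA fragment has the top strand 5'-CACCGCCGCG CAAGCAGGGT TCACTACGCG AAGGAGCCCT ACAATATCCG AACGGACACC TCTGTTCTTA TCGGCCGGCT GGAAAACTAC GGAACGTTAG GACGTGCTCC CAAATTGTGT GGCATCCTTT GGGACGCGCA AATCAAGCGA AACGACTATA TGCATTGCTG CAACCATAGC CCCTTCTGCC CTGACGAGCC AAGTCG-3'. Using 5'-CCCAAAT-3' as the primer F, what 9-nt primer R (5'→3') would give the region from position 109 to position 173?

The product's 3' end on the top strand is position 173.
The reverse primer anneals to the top strand over positions 165–173, i.e. to TTGCTGCAA.
Its sequence written 5'→3' is the reverse complement: TTGCAGCAA.

5'-TTGCAGCAA-3'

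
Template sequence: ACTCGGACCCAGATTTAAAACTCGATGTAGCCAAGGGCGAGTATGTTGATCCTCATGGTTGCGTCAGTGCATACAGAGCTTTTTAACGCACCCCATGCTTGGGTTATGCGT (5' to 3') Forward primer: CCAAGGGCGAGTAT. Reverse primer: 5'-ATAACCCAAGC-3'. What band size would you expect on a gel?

Forward primer CCAAGGGCGAGTAT is found on the top strand at positions 31–44.
The reverse primer's reverse complement is GCTTGGGTTAT, which matches the template at positions 97–107.
The product runs from position 31 to position 107, so its length is 107 − 31 + 1 = 77 bp.

77 bp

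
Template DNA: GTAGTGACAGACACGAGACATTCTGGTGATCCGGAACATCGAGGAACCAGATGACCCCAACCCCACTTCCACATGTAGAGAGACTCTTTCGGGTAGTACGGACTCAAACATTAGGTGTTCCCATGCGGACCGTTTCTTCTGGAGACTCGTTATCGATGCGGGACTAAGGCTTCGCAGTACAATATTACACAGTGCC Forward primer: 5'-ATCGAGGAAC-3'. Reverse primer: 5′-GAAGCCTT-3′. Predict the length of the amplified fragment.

Forward primer ATCGAGGAAC is found on the top strand at positions 38–47.
Taking the reverse complement of GAAGCCTT gives AAGGCTTC, found at positions 166–173 on the template; the primer anneals here to the top strand with its 3' end pointing upstream.
The product runs from position 38 to position 173, so its length is 173 − 38 + 1 = 136 bp.

136 bp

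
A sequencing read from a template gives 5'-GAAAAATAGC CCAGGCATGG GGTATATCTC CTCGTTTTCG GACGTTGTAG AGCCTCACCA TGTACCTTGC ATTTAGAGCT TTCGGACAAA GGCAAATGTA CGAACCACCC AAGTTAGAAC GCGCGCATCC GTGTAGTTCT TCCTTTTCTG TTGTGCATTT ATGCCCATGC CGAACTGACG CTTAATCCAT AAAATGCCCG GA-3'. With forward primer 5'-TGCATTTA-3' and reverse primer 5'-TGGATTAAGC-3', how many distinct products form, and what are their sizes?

The forward primer TGCATTTA matches the top strand at positions 68–75, 154–161.
The reverse primer's reverse complement is GCTTAATCCA, matching at positions 180–189.
Each forward site pairs with the reverse site to give a product ending at position 189: sizes 122, 36 bp.

Two products: 122 bp, 36 bp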